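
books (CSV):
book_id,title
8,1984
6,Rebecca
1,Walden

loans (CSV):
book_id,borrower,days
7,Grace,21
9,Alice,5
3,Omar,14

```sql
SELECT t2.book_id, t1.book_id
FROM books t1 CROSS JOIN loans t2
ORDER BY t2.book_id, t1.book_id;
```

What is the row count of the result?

9

CROSS JOIN pairs every row of `books` with every row of `loans`: 3 × 3 = 9 rows.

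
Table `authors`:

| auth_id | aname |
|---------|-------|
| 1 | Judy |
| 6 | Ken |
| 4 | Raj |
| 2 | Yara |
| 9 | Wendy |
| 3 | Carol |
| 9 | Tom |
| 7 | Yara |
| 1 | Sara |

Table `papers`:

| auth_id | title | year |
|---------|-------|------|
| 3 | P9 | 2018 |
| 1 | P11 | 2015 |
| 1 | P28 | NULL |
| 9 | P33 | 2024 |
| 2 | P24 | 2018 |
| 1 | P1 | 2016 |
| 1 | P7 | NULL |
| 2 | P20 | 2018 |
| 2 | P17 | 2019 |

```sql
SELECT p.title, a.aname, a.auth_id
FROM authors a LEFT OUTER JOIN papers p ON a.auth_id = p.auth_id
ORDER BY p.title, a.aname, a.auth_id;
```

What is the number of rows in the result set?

LEFT JOIN keeps every row from `authors`; unmatched rows get NULL for `papers`'s columns.
Matching on a.auth_id = p.auth_id.
- a row (auth_id=1): matches 4 p row(s) → 4 output row(s).
- a row (auth_id=6): no match → kept, p columns NULL.
- a row (auth_id=4): no match → kept, p columns NULL.
- a row (auth_id=2): matches 3 p row(s) → 3 output row(s).
- a row (auth_id=9): matches 1 p row(s) → 1 output row(s).
- a row (auth_id=3): matches 1 p row(s) → 1 output row(s).
- a row (auth_id=9): matches 1 p row(s) → 1 output row(s).
- a row (auth_id=7): no match → kept, p columns NULL.
- a row (auth_id=1): matches 4 p row(s) → 4 output row(s).
Total: 14 matched + 3 padded = 17 rows.

17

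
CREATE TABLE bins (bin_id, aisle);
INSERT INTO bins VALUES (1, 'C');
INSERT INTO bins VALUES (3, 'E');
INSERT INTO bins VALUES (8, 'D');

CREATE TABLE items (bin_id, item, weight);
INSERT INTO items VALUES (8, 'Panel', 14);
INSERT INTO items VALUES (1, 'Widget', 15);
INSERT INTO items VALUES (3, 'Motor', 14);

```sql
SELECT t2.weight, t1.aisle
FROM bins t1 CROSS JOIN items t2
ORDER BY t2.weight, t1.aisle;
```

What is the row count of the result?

CROSS JOIN pairs every row of `bins` with every row of `items`: 3 × 3 = 9 rows.

9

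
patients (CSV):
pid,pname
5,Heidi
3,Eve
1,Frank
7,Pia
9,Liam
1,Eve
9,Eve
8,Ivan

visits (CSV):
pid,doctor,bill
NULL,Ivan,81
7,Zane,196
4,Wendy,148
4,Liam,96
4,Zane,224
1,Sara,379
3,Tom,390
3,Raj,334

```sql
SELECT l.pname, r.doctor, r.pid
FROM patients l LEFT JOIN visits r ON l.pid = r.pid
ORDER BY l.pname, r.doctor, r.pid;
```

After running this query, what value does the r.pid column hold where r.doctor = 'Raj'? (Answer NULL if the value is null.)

3

LEFT JOIN keeps every row from `patients`; unmatched rows get NULL for `visits`'s columns.
Matching on l.pid = r.pid. A NULL in a compared column never satisfies the condition.
- l (pid=5) has no partner → padded with NULL.
- l (pid=3) pairs with 2 row(s) of r.
- l (pid=1) pairs with 1 row(s) of r.
- l (pid=7) pairs with 1 row(s) of r.
- l (pid=9) has no partner → padded with NULL.
- l (pid=1) pairs with 1 row(s) of r.
- l (pid=9) has no partner → padded with NULL.
- l (pid=8) has no partner → padded with NULL.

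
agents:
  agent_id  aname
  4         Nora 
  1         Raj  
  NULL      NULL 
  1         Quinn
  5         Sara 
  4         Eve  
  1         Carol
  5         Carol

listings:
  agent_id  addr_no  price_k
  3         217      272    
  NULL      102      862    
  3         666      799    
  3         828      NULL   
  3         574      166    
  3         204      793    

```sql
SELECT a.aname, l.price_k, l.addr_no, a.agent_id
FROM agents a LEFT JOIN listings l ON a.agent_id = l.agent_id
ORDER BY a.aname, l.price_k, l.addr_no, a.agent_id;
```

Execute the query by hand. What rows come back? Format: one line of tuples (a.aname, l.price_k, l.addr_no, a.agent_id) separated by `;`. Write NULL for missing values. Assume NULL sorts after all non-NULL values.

(Carol, NULL, NULL, 1); (Carol, NULL, NULL, 5); (Eve, NULL, NULL, 4); (Nora, NULL, NULL, 4); (Quinn, NULL, NULL, 1); (Raj, NULL, NULL, 1); (Sara, NULL, NULL, 5); (NULL, NULL, NULL, NULL)

LEFT JOIN keeps every row from `agents`; unmatched rows get NULL for `listings`'s columns.
Matching on a.agent_id = l.agent_id. A NULL in a compared column never satisfies the condition.
- agent_id=4: no l row matches, row kept with l columns NULL.
- agent_id=1: no l row matches, row kept with l columns NULL.
- agent_id=NULL: no l row matches, row kept with l columns NULL.
- agent_id=1: no l row matches, row kept with l columns NULL.
- agent_id=5: no l row matches, row kept with l columns NULL.
- agent_id=4: no l row matches, row kept with l columns NULL.
- agent_id=1: no l row matches, row kept with l columns NULL.
- agent_id=5: no l row matches, row kept with l columns NULL.
After projecting and ordering:
a.aname | l.price_k | l.addr_no | a.agent_id
Carol | NULL | NULL | 1
Carol | NULL | NULL | 5
Eve | NULL | NULL | 4
Nora | NULL | NULL | 4
Quinn | NULL | NULL | 1
Raj | NULL | NULL | 1
Sara | NULL | NULL | 5
NULL | NULL | NULL | NULL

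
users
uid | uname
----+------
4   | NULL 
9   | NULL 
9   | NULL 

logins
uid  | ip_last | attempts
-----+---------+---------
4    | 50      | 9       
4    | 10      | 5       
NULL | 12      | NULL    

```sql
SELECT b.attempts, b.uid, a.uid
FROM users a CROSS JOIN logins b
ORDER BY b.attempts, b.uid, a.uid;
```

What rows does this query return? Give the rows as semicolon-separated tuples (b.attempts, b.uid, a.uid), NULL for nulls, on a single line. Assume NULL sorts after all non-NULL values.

(5, 4, 4); (5, 4, 9); (5, 4, 9); (9, 4, 4); (9, 4, 9); (9, 4, 9); (NULL, NULL, 4); (NULL, NULL, 9); (NULL, NULL, 9)

CROSS JOIN pairs every row of `users` with every row of `logins`: 3 × 3 = 9 rows.
After projecting and ordering:
b.attempts | b.uid | a.uid
5 | 4 | 4
5 | 4 | 9
5 | 4 | 9
9 | 4 | 4
9 | 4 | 9
9 | 4 | 9
NULL | NULL | 4
NULL | NULL | 9
NULL | NULL | 9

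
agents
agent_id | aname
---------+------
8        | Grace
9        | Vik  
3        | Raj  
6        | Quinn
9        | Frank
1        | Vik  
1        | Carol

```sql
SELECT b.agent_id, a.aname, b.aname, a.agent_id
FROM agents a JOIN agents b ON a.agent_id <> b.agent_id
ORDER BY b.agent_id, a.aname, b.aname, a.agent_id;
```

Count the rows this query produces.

INNER JOIN keeps only pairs where the ON condition holds.
Matching on a.agent_id <> b.agent_id.
- a row (agent_id=8): matches 6 b row(s) → 6 output row(s).
- a row (agent_id=9): matches 5 b row(s) → 5 output row(s).
- a row (agent_id=3): matches 6 b row(s) → 6 output row(s).
- a row (agent_id=6): matches 6 b row(s) → 6 output row(s).
- a row (agent_id=9): matches 5 b row(s) → 5 output row(s).
- a row (agent_id=1): matches 5 b row(s) → 5 output row(s).
- a row (agent_id=1): matches 5 b row(s) → 5 output row(s).
Total: 38 rows.

38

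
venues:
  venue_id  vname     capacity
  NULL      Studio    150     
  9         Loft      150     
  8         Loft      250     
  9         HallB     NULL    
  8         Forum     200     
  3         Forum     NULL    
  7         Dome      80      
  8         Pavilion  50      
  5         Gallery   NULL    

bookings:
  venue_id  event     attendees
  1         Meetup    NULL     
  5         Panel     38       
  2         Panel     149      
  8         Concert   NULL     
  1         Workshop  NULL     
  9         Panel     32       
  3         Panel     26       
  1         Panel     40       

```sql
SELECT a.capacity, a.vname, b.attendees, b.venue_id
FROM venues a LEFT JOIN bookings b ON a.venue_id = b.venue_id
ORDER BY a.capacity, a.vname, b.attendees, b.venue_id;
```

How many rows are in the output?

LEFT JOIN keeps every row from `venues`; unmatched rows get NULL for `bookings`'s columns.
Matching on a.venue_id = b.venue_id. A NULL in a compared column never satisfies the condition.
- a[0] venue_id=NULL → no match; kept with NULLs on the b side.
- a[1] venue_id=9 → 1 match(es) in b → 1 row(s).
- a[2] venue_id=8 → 1 match(es) in b → 1 row(s).
- a[3] venue_id=9 → 1 match(es) in b → 1 row(s).
- a[4] venue_id=8 → 1 match(es) in b → 1 row(s).
- a[5] venue_id=3 → 1 match(es) in b → 1 row(s).
- a[6] venue_id=7 → no match; kept with NULLs on the b side.
- a[7] venue_id=8 → 1 match(es) in b → 1 row(s).
- a[8] venue_id=5 → 1 match(es) in b → 1 row(s).
Total: 7 matched + 2 padded = 9 rows.

9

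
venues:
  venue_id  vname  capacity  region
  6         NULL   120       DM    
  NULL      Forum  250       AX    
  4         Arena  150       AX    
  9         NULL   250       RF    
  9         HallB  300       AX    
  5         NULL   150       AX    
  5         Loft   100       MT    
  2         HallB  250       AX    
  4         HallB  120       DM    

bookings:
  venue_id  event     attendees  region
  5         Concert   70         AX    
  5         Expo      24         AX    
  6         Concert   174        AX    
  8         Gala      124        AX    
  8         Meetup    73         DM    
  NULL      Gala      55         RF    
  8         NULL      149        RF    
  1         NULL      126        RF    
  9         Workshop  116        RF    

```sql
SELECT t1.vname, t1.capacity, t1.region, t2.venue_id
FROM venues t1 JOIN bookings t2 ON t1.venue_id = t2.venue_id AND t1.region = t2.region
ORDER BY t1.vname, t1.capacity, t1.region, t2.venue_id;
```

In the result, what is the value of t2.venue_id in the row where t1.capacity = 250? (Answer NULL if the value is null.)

9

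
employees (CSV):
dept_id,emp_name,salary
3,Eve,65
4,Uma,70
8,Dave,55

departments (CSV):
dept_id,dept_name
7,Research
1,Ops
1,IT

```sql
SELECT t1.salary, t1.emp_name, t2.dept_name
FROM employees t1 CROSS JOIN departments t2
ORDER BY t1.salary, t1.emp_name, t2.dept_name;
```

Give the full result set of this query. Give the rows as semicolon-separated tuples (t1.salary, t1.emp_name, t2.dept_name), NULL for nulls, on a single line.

(55, Dave, IT); (55, Dave, Ops); (55, Dave, Research); (65, Eve, IT); (65, Eve, Ops); (65, Eve, Research); (70, Uma, IT); (70, Uma, Ops); (70, Uma, Research)

CROSS JOIN pairs every row of `employees` with every row of `departments`: 3 × 3 = 9 rows.
After projecting and ordering:
t1.salary | t1.emp_name | t2.dept_name
55 | Dave | IT
55 | Dave | Ops
55 | Dave | Research
65 | Eve | IT
65 | Eve | Ops
65 | Eve | Research
70 | Uma | IT
70 | Uma | Ops
70 | Uma | Research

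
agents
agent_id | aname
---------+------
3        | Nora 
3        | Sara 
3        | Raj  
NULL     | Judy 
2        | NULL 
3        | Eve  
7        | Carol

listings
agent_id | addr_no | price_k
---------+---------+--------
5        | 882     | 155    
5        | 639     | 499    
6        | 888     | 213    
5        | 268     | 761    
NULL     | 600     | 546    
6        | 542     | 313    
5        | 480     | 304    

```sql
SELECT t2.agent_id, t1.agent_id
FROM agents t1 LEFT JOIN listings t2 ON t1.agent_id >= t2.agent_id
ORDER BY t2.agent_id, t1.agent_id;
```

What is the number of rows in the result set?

12

LEFT JOIN keeps every row from `agents`; unmatched rows get NULL for `listings`'s columns.
Matching on t1.agent_id >= t2.agent_id. A NULL in a compared column never satisfies the condition.
- t1 row (agent_id=3): no match → kept, t2 columns NULL.
- t1 row (agent_id=3): no match → kept, t2 columns NULL.
- t1 row (agent_id=3): no match → kept, t2 columns NULL.
- t1 row (agent_id=NULL): no match → kept, t2 columns NULL.
- t1 row (agent_id=2): no match → kept, t2 columns NULL.
- t1 row (agent_id=3): no match → kept, t2 columns NULL.
- t1 row (agent_id=7): matches 6 t2 row(s) → 6 output row(s).
Total: 6 matched + 6 padded = 12 rows.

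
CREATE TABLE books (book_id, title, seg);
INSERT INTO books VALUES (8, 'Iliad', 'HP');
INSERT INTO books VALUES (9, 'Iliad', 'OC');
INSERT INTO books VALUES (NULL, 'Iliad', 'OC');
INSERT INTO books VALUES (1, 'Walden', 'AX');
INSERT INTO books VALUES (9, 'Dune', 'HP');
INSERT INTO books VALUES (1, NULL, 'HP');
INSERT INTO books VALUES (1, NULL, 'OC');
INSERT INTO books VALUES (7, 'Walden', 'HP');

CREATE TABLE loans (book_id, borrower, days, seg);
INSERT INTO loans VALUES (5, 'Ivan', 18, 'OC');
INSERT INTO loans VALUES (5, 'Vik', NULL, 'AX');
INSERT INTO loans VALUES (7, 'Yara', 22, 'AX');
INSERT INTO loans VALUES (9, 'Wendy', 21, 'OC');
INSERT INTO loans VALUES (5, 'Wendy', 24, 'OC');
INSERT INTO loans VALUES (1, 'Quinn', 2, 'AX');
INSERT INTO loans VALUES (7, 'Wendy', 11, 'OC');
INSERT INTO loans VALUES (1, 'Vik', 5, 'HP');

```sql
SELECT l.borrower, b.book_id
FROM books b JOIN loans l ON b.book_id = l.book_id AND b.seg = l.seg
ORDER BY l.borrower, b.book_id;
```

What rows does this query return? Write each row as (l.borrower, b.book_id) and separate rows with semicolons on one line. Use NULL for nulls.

(Quinn, 1); (Vik, 1); (Wendy, 9)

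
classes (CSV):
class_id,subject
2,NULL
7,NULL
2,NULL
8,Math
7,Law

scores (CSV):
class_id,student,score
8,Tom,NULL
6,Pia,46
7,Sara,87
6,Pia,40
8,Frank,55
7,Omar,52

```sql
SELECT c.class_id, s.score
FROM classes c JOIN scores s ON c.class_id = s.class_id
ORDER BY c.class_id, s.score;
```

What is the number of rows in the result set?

6

INNER JOIN keeps only pairs where the ON condition holds.
Matching on c.class_id = s.class_id.
- class_id=2: no matching s row, dropped.
- class_id=7: 2 matching s row(s), so 2 row(s) emitted.
- class_id=2: no matching s row, dropped.
- class_id=8: 2 matching s row(s), so 2 row(s) emitted.
- class_id=7: 2 matching s row(s), so 2 row(s) emitted.
Total: 6 rows.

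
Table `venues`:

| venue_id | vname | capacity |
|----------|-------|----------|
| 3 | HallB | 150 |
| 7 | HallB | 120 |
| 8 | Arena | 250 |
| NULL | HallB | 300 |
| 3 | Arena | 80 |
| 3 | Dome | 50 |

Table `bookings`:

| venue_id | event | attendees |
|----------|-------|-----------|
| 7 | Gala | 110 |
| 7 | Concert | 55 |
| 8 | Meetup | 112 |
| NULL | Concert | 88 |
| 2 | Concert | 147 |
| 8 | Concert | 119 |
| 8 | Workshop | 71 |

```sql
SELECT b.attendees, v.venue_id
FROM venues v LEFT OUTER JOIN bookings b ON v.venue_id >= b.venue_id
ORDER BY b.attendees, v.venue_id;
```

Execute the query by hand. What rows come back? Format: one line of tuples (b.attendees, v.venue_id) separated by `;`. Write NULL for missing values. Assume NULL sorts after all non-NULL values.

LEFT JOIN keeps every row from `venues`; unmatched rows get NULL for `bookings`'s columns.
Matching on v.venue_id >= b.venue_id. A NULL in a compared column never satisfies the condition.
- v[0] venue_id=3 → 1 match(es) in b → 1 row(s).
- v[1] venue_id=7 → 3 match(es) in b → 3 row(s).
- v[2] venue_id=8 → 6 match(es) in b → 6 row(s).
- v[3] venue_id=NULL → no match; kept with NULLs on the b side.
- v[4] venue_id=3 → 1 match(es) in b → 1 row(s).
- v[5] venue_id=3 → 1 match(es) in b → 1 row(s).

(55, 7); (55, 8); (71, 8); (110, 7); (110, 8); (112, 8); (119, 8); (147, 3); (147, 3); (147, 3); (147, 7); (147, 8); (NULL, NULL)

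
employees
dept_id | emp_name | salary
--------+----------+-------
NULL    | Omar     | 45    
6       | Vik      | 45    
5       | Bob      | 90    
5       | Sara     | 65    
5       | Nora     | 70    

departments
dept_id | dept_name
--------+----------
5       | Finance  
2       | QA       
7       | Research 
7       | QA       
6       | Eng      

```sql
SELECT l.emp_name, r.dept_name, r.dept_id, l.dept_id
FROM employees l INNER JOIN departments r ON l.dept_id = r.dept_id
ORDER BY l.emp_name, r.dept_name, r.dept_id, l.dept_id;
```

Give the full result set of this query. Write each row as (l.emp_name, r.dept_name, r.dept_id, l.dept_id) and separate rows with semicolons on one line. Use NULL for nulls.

INNER JOIN keeps only pairs where the ON condition holds.
Matching on l.dept_id = r.dept_id. A NULL in a compared column never satisfies the condition.
- l row (dept_id=NULL): no match → dropped.
- l row (dept_id=6): matches 1 r row(s) → 1 output row(s).
- l row (dept_id=5): matches 1 r row(s) → 1 output row(s).
- l row (dept_id=5): matches 1 r row(s) → 1 output row(s).
- l row (dept_id=5): matches 1 r row(s) → 1 output row(s).
After projecting and ordering:
l.emp_name | r.dept_name | r.dept_id | l.dept_id
Bob | Finance | 5 | 5
Nora | Finance | 5 | 5
Sara | Finance | 5 | 5
Vik | Eng | 6 | 6

(Bob, Finance, 5, 5); (Nora, Finance, 5, 5); (Sara, Finance, 5, 5); (Vik, Eng, 6, 6)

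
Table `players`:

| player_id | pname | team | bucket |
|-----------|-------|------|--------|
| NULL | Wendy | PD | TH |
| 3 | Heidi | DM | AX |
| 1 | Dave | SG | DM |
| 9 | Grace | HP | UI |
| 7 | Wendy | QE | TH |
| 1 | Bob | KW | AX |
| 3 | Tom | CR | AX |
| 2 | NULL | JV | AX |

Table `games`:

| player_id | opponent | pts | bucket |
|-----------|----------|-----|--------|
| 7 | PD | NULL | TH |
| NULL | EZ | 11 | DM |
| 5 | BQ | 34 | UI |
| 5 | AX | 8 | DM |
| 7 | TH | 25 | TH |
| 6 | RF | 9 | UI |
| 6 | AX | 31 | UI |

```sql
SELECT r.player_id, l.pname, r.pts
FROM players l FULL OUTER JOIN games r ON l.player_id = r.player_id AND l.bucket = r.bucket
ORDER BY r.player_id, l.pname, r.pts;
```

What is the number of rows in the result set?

14

FULL OUTER JOIN keeps every row from both sides; unmatched rows get NULL for the other side's columns.
Matching on l.player_id = r.player_id AND l.bucket = r.bucket. A NULL in a compared column never satisfies the condition.
- l row (player_id=NULL, bucket=TH): no match → kept, r columns NULL.
- l row (player_id=3, bucket=AX): no match → kept, r columns NULL.
- l row (player_id=1, bucket=DM): no match → kept, r columns NULL.
- l row (player_id=9, bucket=UI): no match → kept, r columns NULL.
- l row (player_id=7, bucket=TH): matches 2 r row(s) → 2 output row(s).
- l row (player_id=1, bucket=AX): no match → kept, r columns NULL.
- l row (player_id=3, bucket=AX): no match → kept, r columns NULL.
- l row (player_id=2, bucket=AX): no match → kept, r columns NULL.
- plus 5 unmatched r row(s), each kept with NULL l columns.
Total: 2 matched + 12 padded = 14 rows.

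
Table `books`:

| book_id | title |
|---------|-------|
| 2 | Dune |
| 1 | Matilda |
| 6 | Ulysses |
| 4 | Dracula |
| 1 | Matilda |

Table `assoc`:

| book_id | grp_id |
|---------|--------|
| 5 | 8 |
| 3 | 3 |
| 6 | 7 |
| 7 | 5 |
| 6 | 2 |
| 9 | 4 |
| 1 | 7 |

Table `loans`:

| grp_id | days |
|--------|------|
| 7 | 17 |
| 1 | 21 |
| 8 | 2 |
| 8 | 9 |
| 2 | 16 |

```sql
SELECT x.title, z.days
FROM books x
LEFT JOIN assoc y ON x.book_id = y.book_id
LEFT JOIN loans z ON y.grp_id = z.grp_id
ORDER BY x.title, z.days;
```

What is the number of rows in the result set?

Joins associate left-to-right: books LEFT JOIN assoc on book_id gives 6 intermediate row(s).
Then LEFT JOIN `loans z` on grp_id: each of those 6 rows is kept; rows whose y.grp_id has no match in z get NULL for z's columns.
Result: 6 row(s).

6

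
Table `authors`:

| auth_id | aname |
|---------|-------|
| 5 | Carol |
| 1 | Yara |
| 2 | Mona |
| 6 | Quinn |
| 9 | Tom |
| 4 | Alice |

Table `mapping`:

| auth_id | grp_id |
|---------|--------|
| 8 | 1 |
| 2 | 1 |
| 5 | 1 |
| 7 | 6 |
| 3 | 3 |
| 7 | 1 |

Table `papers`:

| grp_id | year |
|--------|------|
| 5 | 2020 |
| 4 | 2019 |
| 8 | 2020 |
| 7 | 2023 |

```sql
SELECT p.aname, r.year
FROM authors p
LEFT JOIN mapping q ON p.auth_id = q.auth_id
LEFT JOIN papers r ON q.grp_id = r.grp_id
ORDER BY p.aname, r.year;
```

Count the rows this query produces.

6

Evaluate left to right. First `authors p LEFT JOIN mapping q` on auth_id: 6 row(s).
Then LEFT JOIN `papers r` on grp_id: each of those 6 rows is kept; rows whose q.grp_id has no match in r get NULL for r's columns.
Result: 6 row(s).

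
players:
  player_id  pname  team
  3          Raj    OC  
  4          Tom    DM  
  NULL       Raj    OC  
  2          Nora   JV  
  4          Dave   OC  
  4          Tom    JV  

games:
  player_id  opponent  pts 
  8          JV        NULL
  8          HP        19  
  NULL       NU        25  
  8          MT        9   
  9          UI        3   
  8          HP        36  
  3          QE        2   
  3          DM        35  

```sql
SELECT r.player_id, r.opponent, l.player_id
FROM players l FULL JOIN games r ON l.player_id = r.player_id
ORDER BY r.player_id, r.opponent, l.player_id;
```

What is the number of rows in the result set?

13

FULL OUTER JOIN keeps every row from both sides; unmatched rows get NULL for the other side's columns.
Matching on l.player_id = r.player_id. A NULL in a compared column never satisfies the condition.
- l (player_id=3) pairs with 2 row(s) of r.
- l (player_id=4) has no partner → padded with NULL.
- l (player_id=NULL) has no partner → padded with NULL.
- l (player_id=2) has no partner → padded with NULL.
- l (player_id=4) has no partner → padded with NULL.
- l (player_id=4) has no partner → padded with NULL.
- plus 6 unmatched r row(s), each kept with NULL l columns.
Total: 2 matched + 11 padded = 13 rows.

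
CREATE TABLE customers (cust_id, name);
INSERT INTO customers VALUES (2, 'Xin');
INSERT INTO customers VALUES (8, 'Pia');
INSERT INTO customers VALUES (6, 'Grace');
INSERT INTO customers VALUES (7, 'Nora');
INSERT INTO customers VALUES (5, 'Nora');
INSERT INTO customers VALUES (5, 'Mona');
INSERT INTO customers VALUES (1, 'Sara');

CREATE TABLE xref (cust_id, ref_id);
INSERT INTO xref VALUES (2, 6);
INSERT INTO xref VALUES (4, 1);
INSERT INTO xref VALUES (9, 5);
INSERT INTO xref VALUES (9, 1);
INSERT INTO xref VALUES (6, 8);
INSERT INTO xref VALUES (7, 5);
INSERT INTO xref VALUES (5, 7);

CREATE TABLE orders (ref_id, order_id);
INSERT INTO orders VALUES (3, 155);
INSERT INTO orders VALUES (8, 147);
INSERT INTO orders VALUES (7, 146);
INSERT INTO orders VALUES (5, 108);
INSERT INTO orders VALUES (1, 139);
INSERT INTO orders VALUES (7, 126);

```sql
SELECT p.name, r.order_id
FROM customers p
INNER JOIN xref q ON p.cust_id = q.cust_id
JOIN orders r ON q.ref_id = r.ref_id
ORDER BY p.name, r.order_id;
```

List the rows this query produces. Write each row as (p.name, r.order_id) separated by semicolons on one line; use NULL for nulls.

(Grace, 147); (Mona, 126); (Mona, 146); (Nora, 108); (Nora, 126); (Nora, 146)

Step 1 — p INNER JOIN q on cust_id → 5 row(s).
Then INNER JOIN `orders r` on ref_id: keep only rows whose q.ref_id appears in r.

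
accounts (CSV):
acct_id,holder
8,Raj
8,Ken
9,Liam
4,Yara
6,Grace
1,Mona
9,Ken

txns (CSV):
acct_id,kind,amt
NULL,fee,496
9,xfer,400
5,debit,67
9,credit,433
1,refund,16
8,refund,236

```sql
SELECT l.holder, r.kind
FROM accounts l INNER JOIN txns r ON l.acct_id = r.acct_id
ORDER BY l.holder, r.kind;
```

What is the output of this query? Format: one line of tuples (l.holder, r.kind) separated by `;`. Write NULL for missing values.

INNER JOIN keeps only pairs where the ON condition holds.
Matching on l.acct_id = r.acct_id. A NULL in a compared column never satisfies the condition.
Matched pairs: 7.

(Ken, credit); (Ken, refund); (Ken, xfer); (Liam, credit); (Liam, xfer); (Mona, refund); (Raj, refund)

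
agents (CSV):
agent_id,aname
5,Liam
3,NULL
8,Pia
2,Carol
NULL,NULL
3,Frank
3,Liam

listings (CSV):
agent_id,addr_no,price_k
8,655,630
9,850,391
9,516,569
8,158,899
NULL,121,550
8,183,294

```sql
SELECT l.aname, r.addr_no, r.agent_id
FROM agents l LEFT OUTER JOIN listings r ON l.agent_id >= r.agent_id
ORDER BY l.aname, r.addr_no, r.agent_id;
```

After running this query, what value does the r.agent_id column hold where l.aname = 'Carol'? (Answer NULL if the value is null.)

LEFT JOIN keeps every row from `agents`; unmatched rows get NULL for `listings`'s columns.
Matching on l.agent_id >= r.agent_id. A NULL in a compared column never satisfies the condition.
- agent_id=5: no r row matches, row kept with r columns NULL.
- agent_id=3: no r row matches, row kept with r columns NULL.
- agent_id=8: 3 matching r row(s), so 3 row(s) emitted.
- agent_id=2: no r row matches, row kept with r columns NULL.
- agent_id=NULL: no r row matches, row kept with r columns NULL.
- agent_id=3: no r row matches, row kept with r columns NULL.
- agent_id=3: no r row matches, row kept with r columns NULL.

NULL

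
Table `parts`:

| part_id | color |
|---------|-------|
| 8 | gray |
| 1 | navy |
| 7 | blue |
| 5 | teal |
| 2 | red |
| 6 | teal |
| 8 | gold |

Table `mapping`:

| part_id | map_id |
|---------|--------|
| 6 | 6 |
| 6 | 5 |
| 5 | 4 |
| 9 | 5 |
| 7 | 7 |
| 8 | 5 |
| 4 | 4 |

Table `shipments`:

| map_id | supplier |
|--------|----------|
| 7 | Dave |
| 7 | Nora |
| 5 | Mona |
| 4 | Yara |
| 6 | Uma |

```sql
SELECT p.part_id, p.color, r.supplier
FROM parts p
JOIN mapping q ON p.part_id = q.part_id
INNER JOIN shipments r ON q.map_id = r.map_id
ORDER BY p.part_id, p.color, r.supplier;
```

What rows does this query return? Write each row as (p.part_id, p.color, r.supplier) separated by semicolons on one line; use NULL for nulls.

(5, teal, Yara); (6, teal, Mona); (6, teal, Uma); (7, blue, Dave); (7, blue, Nora); (8, gold, Mona); (8, gray, Mona)

Step 1 — p INNER JOIN q on part_id → 6 row(s).
Then INNER JOIN `shipments r` on map_id: keep only rows whose q.map_id appears in r.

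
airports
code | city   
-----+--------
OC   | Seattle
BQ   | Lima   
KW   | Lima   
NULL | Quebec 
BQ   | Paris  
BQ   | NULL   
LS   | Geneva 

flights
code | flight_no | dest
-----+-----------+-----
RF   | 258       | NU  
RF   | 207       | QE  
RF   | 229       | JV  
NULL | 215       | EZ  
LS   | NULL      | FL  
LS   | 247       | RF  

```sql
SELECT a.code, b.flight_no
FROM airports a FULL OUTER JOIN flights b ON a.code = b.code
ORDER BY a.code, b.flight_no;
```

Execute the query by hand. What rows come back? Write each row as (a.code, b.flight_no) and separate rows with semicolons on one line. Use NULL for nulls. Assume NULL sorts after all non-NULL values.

FULL OUTER JOIN keeps every row from both sides; unmatched rows get NULL for the other side's columns.
Matching on a.code = b.code. A NULL in a compared column never satisfies the condition.
Matched pairs: 2; unmatched a rows kept: 6; unmatched b rows kept: 4.

(BQ, NULL); (BQ, NULL); (BQ, NULL); (KW, NULL); (LS, 247); (LS, NULL); (OC, NULL); (NULL, 207); (NULL, 215); (NULL, 229); (NULL, 258); (NULL, NULL)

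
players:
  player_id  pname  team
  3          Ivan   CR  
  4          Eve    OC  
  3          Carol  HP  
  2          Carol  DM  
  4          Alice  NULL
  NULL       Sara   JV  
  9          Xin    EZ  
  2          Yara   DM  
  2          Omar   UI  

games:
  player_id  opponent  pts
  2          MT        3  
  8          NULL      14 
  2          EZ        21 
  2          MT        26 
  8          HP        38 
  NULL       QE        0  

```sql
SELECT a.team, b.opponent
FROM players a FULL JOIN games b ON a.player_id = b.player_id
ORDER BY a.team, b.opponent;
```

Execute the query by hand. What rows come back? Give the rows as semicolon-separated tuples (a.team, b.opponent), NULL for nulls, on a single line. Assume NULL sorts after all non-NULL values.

FULL OUTER JOIN keeps every row from both sides; unmatched rows get NULL for the other side's columns.
Matching on a.player_id = b.player_id. A NULL in a compared column never satisfies the condition.
- player_id=3: no b row matches, row kept with b columns NULL.
- player_id=4: no b row matches, row kept with b columns NULL.
- player_id=3: no b row matches, row kept with b columns NULL.
- player_id=2: 3 matching b row(s), so 3 row(s) emitted.
- player_id=4: no b row matches, row kept with b columns NULL.
- player_id=NULL: no b row matches, row kept with b columns NULL.
- player_id=9: no b row matches, row kept with b columns NULL.
- player_id=2: 3 matching b row(s), so 3 row(s) emitted.
- player_id=2: 3 matching b row(s), so 3 row(s) emitted.
- plus 3 unmatched b row(s), each kept with NULL a columns.

(CR, NULL); (DM, EZ); (DM, EZ); (DM, MT); (DM, MT); (DM, MT); (DM, MT); (EZ, NULL); (HP, NULL); (JV, NULL); (OC, NULL); (UI, EZ); (UI, MT); (UI, MT); (NULL, HP); (NULL, QE); (NULL, NULL); (NULL, NULL)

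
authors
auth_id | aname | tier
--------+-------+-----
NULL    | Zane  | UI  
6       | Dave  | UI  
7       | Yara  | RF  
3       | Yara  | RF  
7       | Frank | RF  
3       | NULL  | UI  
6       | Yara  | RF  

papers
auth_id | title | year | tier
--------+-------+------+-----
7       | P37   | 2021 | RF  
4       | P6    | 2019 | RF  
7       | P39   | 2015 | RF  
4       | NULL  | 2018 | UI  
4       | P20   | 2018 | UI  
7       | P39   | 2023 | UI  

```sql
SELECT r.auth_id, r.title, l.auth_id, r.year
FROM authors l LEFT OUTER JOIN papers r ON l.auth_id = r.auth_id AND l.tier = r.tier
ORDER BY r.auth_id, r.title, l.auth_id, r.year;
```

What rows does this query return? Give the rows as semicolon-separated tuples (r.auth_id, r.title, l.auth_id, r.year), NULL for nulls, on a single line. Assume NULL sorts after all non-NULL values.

(7, P37, 7, 2021); (7, P37, 7, 2021); (7, P39, 7, 2015); (7, P39, 7, 2015); (NULL, NULL, 3, NULL); (NULL, NULL, 3, NULL); (NULL, NULL, 6, NULL); (NULL, NULL, 6, NULL); (NULL, NULL, NULL, NULL)

LEFT JOIN keeps every row from `authors`; unmatched rows get NULL for `papers`'s columns.
Matching on l.auth_id = r.auth_id AND l.tier = r.tier. A NULL in a compared column never satisfies the condition.
Matched pairs: 4; unmatched l rows kept: 5.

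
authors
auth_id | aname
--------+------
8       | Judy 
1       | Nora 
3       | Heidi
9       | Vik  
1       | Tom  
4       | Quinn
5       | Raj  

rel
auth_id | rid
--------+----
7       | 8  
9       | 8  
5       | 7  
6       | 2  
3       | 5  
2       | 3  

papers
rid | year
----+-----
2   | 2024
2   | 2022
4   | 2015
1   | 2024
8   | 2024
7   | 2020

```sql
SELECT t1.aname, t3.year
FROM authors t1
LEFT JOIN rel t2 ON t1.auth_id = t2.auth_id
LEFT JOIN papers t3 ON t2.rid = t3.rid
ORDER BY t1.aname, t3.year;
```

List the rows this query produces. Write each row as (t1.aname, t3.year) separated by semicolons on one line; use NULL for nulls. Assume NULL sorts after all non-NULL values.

Evaluate left to right. First `authors t1 LEFT JOIN rel t2` on auth_id: 7 row(s).
Then LEFT JOIN `papers t3` on rid: each of those 7 rows is kept; rows whose t2.rid has no match in t3 get NULL for t3's columns.

(Heidi, NULL); (Judy, NULL); (Nora, NULL); (Quinn, NULL); (Raj, 2020); (Tom, NULL); (Vik, 2024)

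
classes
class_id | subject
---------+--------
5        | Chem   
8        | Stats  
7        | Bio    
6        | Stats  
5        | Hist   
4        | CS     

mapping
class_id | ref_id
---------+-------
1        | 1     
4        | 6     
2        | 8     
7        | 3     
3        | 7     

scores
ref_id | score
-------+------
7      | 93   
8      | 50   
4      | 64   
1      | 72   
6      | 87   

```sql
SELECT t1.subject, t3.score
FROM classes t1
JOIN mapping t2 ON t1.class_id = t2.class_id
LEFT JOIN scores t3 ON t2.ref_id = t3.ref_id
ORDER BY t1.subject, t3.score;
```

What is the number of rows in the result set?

Step 1 — t1 INNER JOIN t2 on class_id → 2 row(s).
Then LEFT JOIN `scores t3` on ref_id: each of those 2 rows is kept; rows whose t2.ref_id has no match in t3 get NULL for t3's columns.
Result: 2 row(s).

2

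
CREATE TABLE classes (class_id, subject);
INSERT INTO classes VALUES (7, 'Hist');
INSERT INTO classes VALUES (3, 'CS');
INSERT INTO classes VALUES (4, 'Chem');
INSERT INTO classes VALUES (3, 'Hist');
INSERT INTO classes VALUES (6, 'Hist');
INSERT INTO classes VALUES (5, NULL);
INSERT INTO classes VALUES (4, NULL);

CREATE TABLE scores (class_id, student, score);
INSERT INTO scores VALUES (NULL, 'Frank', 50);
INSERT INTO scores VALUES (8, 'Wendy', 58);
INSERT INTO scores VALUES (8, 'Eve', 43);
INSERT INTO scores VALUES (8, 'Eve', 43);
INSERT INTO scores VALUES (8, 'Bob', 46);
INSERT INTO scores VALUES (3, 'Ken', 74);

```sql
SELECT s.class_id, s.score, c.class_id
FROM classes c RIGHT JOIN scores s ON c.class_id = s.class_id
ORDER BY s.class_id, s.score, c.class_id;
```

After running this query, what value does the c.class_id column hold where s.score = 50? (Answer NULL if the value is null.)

NULL

RIGHT JOIN keeps every row from `scores`; unmatched rows get NULL for `classes`'s columns.
Matching on c.class_id = s.class_id. A NULL in a compared column never satisfies the condition.
- class_id=7: no matching s row.
- class_id=3: 1 matching s row(s), so 1 row(s) emitted.
- class_id=4: no matching s row.
- class_id=3: 1 matching s row(s), so 1 row(s) emitted.
- class_id=6: no matching s row.
- class_id=5: no matching s row.
- class_id=4: no matching s row.
- 5 s row(s) had no c match → kept, c columns NULL.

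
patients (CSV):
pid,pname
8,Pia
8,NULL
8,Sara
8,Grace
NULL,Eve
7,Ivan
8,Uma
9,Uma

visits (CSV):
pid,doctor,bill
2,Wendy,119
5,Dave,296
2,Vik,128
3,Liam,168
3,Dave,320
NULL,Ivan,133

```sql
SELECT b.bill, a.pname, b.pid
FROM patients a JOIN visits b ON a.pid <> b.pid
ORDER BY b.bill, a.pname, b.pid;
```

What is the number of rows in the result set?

INNER JOIN keeps only pairs where the ON condition holds.
Matching on a.pid <> b.pid. A NULL in a compared column never satisfies the condition.
Matched pairs: 35.
Total: 35 rows.

35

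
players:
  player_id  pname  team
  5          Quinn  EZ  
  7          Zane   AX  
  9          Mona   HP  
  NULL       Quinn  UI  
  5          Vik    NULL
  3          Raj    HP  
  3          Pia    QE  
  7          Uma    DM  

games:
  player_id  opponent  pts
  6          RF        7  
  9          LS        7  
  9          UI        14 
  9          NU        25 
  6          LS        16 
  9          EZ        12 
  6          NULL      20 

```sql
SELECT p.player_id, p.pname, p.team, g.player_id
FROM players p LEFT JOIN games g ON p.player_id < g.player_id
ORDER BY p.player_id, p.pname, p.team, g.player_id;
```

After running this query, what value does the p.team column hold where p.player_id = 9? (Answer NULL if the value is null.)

HP

LEFT JOIN keeps every row from `players`; unmatched rows get NULL for `games`'s columns.
Matching on p.player_id < g.player_id. A NULL in a compared column never satisfies the condition.
- player_id=5: 7 matching g row(s), so 7 row(s) emitted.
- player_id=7: 4 matching g row(s), so 4 row(s) emitted.
- player_id=9: no g row matches, row kept with g columns NULL.
- player_id=NULL: no g row matches, row kept with g columns NULL.
- player_id=5: 7 matching g row(s), so 7 row(s) emitted.
- player_id=3: 7 matching g row(s), so 7 row(s) emitted.
- player_id=3: 7 matching g row(s), so 7 row(s) emitted.
- player_id=7: 4 matching g row(s), so 4 row(s) emitted.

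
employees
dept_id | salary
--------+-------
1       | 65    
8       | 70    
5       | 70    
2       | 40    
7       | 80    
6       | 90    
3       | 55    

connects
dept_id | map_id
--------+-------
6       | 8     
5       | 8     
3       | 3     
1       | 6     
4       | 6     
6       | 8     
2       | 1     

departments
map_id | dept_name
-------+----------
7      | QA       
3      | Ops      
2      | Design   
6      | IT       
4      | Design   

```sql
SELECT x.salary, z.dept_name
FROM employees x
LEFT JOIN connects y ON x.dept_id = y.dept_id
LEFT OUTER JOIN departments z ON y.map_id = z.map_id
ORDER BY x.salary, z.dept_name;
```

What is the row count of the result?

Evaluate left to right. First `employees x LEFT JOIN connects y` on dept_id: 8 row(s).
Then LEFT JOIN `departments z` on map_id: each of those 8 rows is kept; rows whose y.map_id has no match in z get NULL for z's columns.
Result: 8 row(s).

8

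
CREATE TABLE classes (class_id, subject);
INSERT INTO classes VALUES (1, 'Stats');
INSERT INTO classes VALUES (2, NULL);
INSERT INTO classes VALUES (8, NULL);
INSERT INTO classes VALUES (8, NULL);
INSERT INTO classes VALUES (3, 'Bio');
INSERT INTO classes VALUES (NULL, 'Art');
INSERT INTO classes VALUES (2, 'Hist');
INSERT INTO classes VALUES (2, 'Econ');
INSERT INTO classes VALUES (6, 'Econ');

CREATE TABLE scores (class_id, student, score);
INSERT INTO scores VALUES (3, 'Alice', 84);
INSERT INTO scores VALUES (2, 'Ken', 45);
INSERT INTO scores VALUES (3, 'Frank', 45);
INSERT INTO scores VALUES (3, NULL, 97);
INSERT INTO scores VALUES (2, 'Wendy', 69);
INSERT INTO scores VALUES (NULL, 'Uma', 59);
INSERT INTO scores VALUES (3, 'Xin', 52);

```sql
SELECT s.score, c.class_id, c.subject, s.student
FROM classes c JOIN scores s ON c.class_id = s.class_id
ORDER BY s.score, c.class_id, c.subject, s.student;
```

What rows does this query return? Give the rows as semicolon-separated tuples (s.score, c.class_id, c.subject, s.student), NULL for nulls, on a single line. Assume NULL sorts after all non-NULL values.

(45, 2, Econ, Ken); (45, 2, Hist, Ken); (45, 2, NULL, Ken); (45, 3, Bio, Frank); (52, 3, Bio, Xin); (69, 2, Econ, Wendy); (69, 2, Hist, Wendy); (69, 2, NULL, Wendy); (84, 3, Bio, Alice); (97, 3, Bio, NULL)

INNER JOIN keeps only pairs where the ON condition holds.
Matching on c.class_id = s.class_id. A NULL in a compared column never satisfies the condition.
- c row (class_id=1): no match → dropped.
- c row (class_id=2): matches 2 s row(s) → 2 output row(s).
- c row (class_id=8): no match → dropped.
- c row (class_id=8): no match → dropped.
- c row (class_id=3): matches 4 s row(s) → 4 output row(s).
- c row (class_id=NULL): no match → dropped.
- c row (class_id=2): matches 2 s row(s) → 2 output row(s).
- c row (class_id=2): matches 2 s row(s) → 2 output row(s).
- c row (class_id=6): no match → dropped.
After projecting and ordering:
s.score | c.class_id | c.subject | s.student
45 | 2 | Econ | Ken
45 | 2 | Hist | Ken
45 | 2 | NULL | Ken
45 | 3 | Bio | Frank
52 | 3 | Bio | Xin
69 | 2 | Econ | Wendy
69 | 2 | Hist | Wendy
69 | 2 | NULL | Wendy
84 | 3 | Bio | Alice
97 | 3 | Bio | NULL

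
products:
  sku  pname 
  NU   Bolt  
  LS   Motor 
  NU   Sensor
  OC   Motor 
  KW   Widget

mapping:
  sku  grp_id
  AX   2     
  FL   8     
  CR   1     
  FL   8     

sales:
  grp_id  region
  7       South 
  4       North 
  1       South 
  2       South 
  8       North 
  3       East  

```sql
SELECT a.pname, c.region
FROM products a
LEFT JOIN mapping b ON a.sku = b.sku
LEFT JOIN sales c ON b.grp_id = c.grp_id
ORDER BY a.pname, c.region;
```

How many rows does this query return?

Evaluate left to right. First `products a LEFT JOIN mapping b` on sku: 5 row(s).
Then LEFT JOIN `sales c` on grp_id: each of those 5 rows is kept; rows whose b.grp_id has no match in c get NULL for c's columns.
Result: 5 row(s).

5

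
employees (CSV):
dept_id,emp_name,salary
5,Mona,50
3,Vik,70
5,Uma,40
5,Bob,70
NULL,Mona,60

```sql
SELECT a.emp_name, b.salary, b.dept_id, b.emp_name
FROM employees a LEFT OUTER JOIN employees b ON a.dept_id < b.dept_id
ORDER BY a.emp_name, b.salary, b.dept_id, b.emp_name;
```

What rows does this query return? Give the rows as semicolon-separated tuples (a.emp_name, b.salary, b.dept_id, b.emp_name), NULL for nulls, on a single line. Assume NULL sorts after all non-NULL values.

(Bob, NULL, NULL, NULL); (Mona, NULL, NULL, NULL); (Mona, NULL, NULL, NULL); (Uma, NULL, NULL, NULL); (Vik, 40, 5, Uma); (Vik, 50, 5, Mona); (Vik, 70, 5, Bob)

LEFT JOIN keeps every row from `employees a`; unmatched rows get NULL for `employees b`'s columns.
Matching on a.dept_id < b.dept_id. A NULL in a compared column never satisfies the condition.
- a[0] dept_id=5 → no match; kept with NULLs on the b side.
- a[1] dept_id=3 → 3 match(es) in b → 3 row(s).
- a[2] dept_id=5 → no match; kept with NULLs on the b side.
- a[3] dept_id=5 → no match; kept with NULLs on the b side.
- a[4] dept_id=NULL → no match; kept with NULLs on the b side.
After projecting and ordering:
a.emp_name | b.salary | b.dept_id | b.emp_name
Bob | NULL | NULL | NULL
Mona | NULL | NULL | NULL
Mona | NULL | NULL | NULL
Uma | NULL | NULL | NULL
Vik | 40 | 5 | Uma
Vik | 50 | 5 | Mona
Vik | 70 | 5 | Bob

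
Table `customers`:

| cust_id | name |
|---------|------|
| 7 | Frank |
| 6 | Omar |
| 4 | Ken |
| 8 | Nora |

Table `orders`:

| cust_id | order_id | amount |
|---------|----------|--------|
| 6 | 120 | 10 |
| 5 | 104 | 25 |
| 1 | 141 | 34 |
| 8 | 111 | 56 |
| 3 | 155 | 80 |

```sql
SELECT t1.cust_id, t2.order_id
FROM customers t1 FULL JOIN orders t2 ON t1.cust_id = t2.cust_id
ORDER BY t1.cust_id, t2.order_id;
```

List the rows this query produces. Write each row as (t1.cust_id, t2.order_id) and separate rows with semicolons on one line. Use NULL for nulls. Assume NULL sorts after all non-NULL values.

FULL OUTER JOIN keeps every row from both sides; unmatched rows get NULL for the other side's columns.
Matching on t1.cust_id = t2.cust_id.
- cust_id=7: no t2 row matches, row kept with t2 columns NULL.
- cust_id=6: 1 matching t2 row(s), so 1 row(s) emitted.
- cust_id=4: no t2 row matches, row kept with t2 columns NULL.
- cust_id=8: 1 matching t2 row(s), so 1 row(s) emitted.
- plus 3 unmatched t2 row(s), each kept with NULL t1 columns.
After projecting and ordering:
t1.cust_id | t2.order_id
4 | NULL
6 | 120
7 | NULL
8 | 111
NULL | 104
NULL | 141
NULL | 155

(4, NULL); (6, 120); (7, NULL); (8, 111); (NULL, 104); (NULL, 141); (NULL, 155)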